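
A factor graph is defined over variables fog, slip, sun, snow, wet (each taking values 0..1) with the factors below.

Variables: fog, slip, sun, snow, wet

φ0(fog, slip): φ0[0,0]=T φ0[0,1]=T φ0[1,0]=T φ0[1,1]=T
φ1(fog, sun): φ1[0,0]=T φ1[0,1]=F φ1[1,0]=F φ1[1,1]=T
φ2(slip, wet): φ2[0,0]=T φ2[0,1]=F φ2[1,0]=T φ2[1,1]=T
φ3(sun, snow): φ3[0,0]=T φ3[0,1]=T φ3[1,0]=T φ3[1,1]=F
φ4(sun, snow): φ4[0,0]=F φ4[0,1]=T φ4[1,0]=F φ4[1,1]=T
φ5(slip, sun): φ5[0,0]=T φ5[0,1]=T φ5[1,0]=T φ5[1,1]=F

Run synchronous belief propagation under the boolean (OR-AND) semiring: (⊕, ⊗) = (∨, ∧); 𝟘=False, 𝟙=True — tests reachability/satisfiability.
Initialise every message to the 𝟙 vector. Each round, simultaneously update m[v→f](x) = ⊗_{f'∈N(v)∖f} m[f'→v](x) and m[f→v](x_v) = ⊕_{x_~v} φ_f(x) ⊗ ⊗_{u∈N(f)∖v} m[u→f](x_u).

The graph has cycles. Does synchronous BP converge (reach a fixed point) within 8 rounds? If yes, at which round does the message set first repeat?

CONVERGED at round 7

init: all messages = 𝟙 over 2 values
r1 m[φ0→fog] = [T, T]
r1 m[φ0→slip] = [T, T]
r1 m[φ1→fog] = [T, T]
r1 m[φ1→sun] = [T, T]
r1 m[φ2→slip] = [T, T]
r1 m[φ2→wet] = [T, T]
r1 m[φ3→sun] = [T, T]
r1 m[φ3→snow] = [T, T]
r1 m[φ4→sun] = [T, T]
r1 m[φ4→snow] = [F, T]
r1 m[φ5→slip] = [T, T]
r1 m[φ5→sun] = [T, T]
r1 m[fog→φ0] = [T, T]
r1 m[fog→φ1] = [T, T]
r1 m[slip→φ0] = [T, T]
r1 m[slip→φ2] = [T, T]
r1 m[slip→φ5] = [T, T]
r1 m[sun→φ1] = [T, T]
r1 m[sun→φ3] = [T, T]
r1 m[sun→φ4] = [T, T]
r1 m[sun→φ5] = [T, T]
r1 m[snow→φ3] = [T, T]
r1 m[snow→φ4] = [T, T]
r1 m[wet→φ2] = [T, T]
r2 m[φ0→fog] = [T, T]
r2 m[φ0→slip] = [T, T]
r2 m[φ1→fog] = [T, T]
r2 m[φ1→sun] = [T, T]
r2 m[φ2→slip] = [T, T]
r2 m[φ2→wet] = [T, T]
r2 m[φ3→sun] = [T, T]
r2 m[φ3→snow] = [T, T]
r2 m[φ4→sun] = [T, T]
r2 m[φ4→snow] = [F, T]
r2 m[φ5→slip] = [T, T]
r2 m[φ5→sun] = [T, T]
r2 m[fog→φ0] = [T, T]
r2 m[fog→φ1] = [T, T]
r2 m[slip→φ0] = [T, T]
r2 m[slip→φ2] = [T, T]
r2 m[slip→φ5] = [T, T]
r2 m[sun→φ1] = [T, T]
r2 m[sun→φ3] = [T, T]
r2 m[sun→φ4] = [T, T]
r2 m[sun→φ5] = [T, T]
r2 m[snow→φ3] = [F, T]
r2 m[snow→φ4] = [T, T]
r2 m[wet→φ2] = [T, T]
r3 m[φ0→fog] = [T, T]
r3 m[φ0→slip] = [T, T]
r3 m[φ1→fog] = [T, T]
r3 m[φ1→sun] = [T, T]
r3 m[φ2→slip] = [T, T]
r3 m[φ2→wet] = [T, T]
r3 m[φ3→sun] = [T, F]
r3 m[φ3→snow] = [T, T]
r3 m[φ4→sun] = [T, T]
r3 m[φ4→snow] = [F, T]
r3 m[φ5→slip] = [T, T]
r3 m[φ5→sun] = [T, T]
r3 m[fog→φ0] = [T, T]
r3 m[fog→φ1] = [T, T]
r3 m[slip→φ0] = [T, T]
r3 m[slip→φ2] = [T, T]
r3 m[slip→φ5] = [T, T]
r3 m[sun→φ1] = [T, T]
r3 m[sun→φ3] = [T, T]
r3 m[sun→φ4] = [T, T]
r3 m[sun→φ5] = [T, T]
r3 m[snow→φ3] = [F, T]
r3 m[snow→φ4] = [T, T]
r3 m[wet→φ2] = [T, T]
r4 m[φ0→fog] = [T, T]
r4 m[φ0→slip] = [T, T]
r4 m[φ1→fog] = [T, T]
r4 m[φ1→sun] = [T, T]
r4 m[φ2→slip] = [T, T]
r4 m[φ2→wet] = [T, T]
r4 m[φ3→sun] = [T, F]
r4 m[φ3→snow] = [T, T]
r4 m[φ4→sun] = [T, T]
r4 m[φ4→snow] = [F, T]
r4 m[φ5→slip] = [T, T]
r4 m[φ5→sun] = [T, T]
r4 m[fog→φ0] = [T, T]
r4 m[fog→φ1] = [T, T]
r4 m[slip→φ0] = [T, T]
r4 m[slip→φ2] = [T, T]
r4 m[slip→φ5] = [T, T]
r4 m[sun→φ1] = [T, F]
r4 m[sun→φ3] = [T, T]
r4 m[sun→φ4] = [T, F]
r4 m[sun→φ5] = [T, F]
r4 m[snow→φ3] = [F, T]
r4 m[snow→φ4] = [T, T]
r4 m[wet→φ2] = [T, T]
r5 m[φ0→fog] = [T, T]
r5 m[φ0→slip] = [T, T]
r5 m[φ1→fog] = [T, F]
r5 m[φ1→sun] = [T, T]
r5 m[φ2→slip] = [T, T]
r5 m[φ2→wet] = [T, T]
r5 m[φ3→sun] = [T, F]
r5 m[φ3→snow] = [T, T]
r5 m[φ4→sun] = [T, T]
r5 m[φ4→snow] = [F, T]
r5 m[φ5→slip] = [T, T]
r5 m[φ5→sun] = [T, T]
r5 m[fog→φ0] = [T, T]
r5 m[fog→φ1] = [T, T]
r5 m[slip→φ0] = [T, T]
r5 m[slip→φ2] = [T, T]
r5 m[slip→φ5] = [T, T]
r5 m[sun→φ1] = [T, F]
r5 m[sun→φ3] = [T, T]
r5 m[sun→φ4] = [T, F]
r5 m[sun→φ5] = [T, F]
r5 m[snow→φ3] = [F, T]
r5 m[snow→φ4] = [T, T]
r5 m[wet→φ2] = [T, T]
r6 m[φ0→fog] = [T, T]
r6 m[φ0→slip] = [T, T]
r6 m[φ1→fog] = [T, F]
r6 m[φ1→sun] = [T, T]
r6 m[φ2→slip] = [T, T]
r6 m[φ2→wet] = [T, T]
r6 m[φ3→sun] = [T, F]
r6 m[φ3→snow] = [T, T]
r6 m[φ4→sun] = [T, T]
r6 m[φ4→snow] = [F, T]
r6 m[φ5→slip] = [T, T]
r6 m[φ5→sun] = [T, T]
r6 m[fog→φ0] = [T, F]
r6 m[fog→φ1] = [T, T]
r6 m[slip→φ0] = [T, T]
r6 m[slip→φ2] = [T, T]
r6 m[slip→φ5] = [T, T]
r6 m[sun→φ1] = [T, F]
r6 m[sun→φ3] = [T, T]
r6 m[sun→φ4] = [T, F]
r6 m[sun→φ5] = [T, F]
r6 m[snow→φ3] = [F, T]
r6 m[snow→φ4] = [T, T]
r6 m[wet→φ2] = [T, T]
r7 m[φ0→fog] = [T, T]
r7 m[φ0→slip] = [T, T]
r7 m[φ1→fog] = [T, F]
r7 m[φ1→sun] = [T, T]
r7 m[φ2→slip] = [T, T]
r7 m[φ2→wet] = [T, T]
r7 m[φ3→sun] = [T, F]
r7 m[φ3→snow] = [T, T]
r7 m[φ4→sun] = [T, T]
r7 m[φ4→snow] = [F, T]
r7 m[φ5→slip] = [T, T]
r7 m[φ5→sun] = [T, T]
r7 m[fog→φ0] = [T, F]
r7 m[fog→φ1] = [T, T]
r7 m[slip→φ0] = [T, T]
r7 m[slip→φ2] = [T, T]
r7 m[slip→φ5] = [T, T]
r7 m[sun→φ1] = [T, F]
r7 m[sun→φ3] = [T, T]
r7 m[sun→φ4] = [T, F]
r7 m[sun→φ5] = [T, F]
r7 m[snow→φ3] = [F, T]
r7 m[snow→φ4] = [T, T]
r7 m[wet→φ2] = [T, T]
fixed point reached at round 7
messages reach a fixed point at round 7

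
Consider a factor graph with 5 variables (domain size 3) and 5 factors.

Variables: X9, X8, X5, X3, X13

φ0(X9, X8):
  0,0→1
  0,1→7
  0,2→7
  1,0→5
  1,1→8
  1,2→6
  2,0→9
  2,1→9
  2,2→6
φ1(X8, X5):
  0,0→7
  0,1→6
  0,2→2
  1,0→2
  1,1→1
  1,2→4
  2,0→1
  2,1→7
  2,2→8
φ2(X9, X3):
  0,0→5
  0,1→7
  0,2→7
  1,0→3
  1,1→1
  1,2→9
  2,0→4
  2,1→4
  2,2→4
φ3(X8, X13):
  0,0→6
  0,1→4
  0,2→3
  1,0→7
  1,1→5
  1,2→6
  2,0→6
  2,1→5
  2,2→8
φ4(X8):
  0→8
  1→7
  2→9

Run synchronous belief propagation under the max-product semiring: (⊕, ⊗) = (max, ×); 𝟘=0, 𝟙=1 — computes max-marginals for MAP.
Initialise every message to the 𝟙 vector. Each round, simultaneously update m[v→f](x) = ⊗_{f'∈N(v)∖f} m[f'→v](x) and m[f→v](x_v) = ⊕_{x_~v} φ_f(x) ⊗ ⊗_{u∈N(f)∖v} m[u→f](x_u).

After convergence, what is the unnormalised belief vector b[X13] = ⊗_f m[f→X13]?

b[X13] = [23328, 19440, 31104]

init: all messages = 𝟙 over 3 values
r1 m[φ0→X9] = [7, 8, 9]
r1 m[φ0→X8] = [9, 9, 7]
r1 m[φ1→X8] = [7, 4, 8]
r1 m[φ1→X5] = [7, 7, 8]
r1 m[φ2→X9] = [7, 9, 4]
r1 m[φ2→X3] = [5, 7, 9]
r1 m[φ3→X8] = [6, 7, 8]
r1 m[φ3→X13] = [7, 5, 8]
r1 m[φ4→X8] = [8, 7, 9]
r1 m[X9→φ0] = [1, 1, 1]
r1 m[X9→φ2] = [1, 1, 1]
r1 m[X8→φ0] = [1, 1, 1]
r1 m[X8→φ1] = [1, 1, 1]
r1 m[X8→φ3] = [1, 1, 1]
r1 m[X8→φ4] = [1, 1, 1]
r1 m[X5→φ1] = [1, 1, 1]
r1 m[X3→φ2] = [1, 1, 1]
r1 m[X13→φ3] = [1, 1, 1]
r2 m[φ0→X9] = [7, 8, 9]
r2 m[φ0→X8] = [9, 9, 7]
r2 m[φ1→X8] = [7, 4, 8]
r2 m[φ1→X5] = [7, 7, 8]
r2 m[φ2→X9] = [7, 9, 4]
r2 m[φ2→X3] = [5, 7, 9]
r2 m[φ3→X8] = [6, 7, 8]
r2 m[φ3→X13] = [7, 5, 8]
r2 m[φ4→X8] = [8, 7, 9]
r2 m[X9→φ0] = [7, 9, 4]
r2 m[X9→φ2] = [7, 8, 9]
r2 m[X8→φ0] = [336, 196, 576]
r2 m[X8→φ1] = [432, 441, 504]
r2 m[X8→φ3] = [504, 252, 504]
r2 m[X8→φ4] = [378, 252, 448]
r2 m[X5→φ1] = [1, 1, 1]
r2 m[X3→φ2] = [1, 1, 1]
r2 m[X13→φ3] = [1, 1, 1]
r3 m[φ0→X9] = [4032, 3456, 3456]
r3 m[φ0→X8] = [45, 72, 54]
r3 m[φ1→X8] = [7, 4, 8]
r3 m[φ1→X5] = [3024, 3528, 4032]
r3 m[φ2→X9] = [7, 9, 4]
r3 m[φ2→X3] = [36, 49, 72]
r3 m[φ3→X8] = [6, 7, 8]
r3 m[φ3→X13] = [3024, 2520, 4032]
r3 m[φ4→X8] = [8, 7, 9]
r3 m[X9→φ0] = [7, 9, 4]
r3 m[X9→φ2] = [7, 8, 9]
r3 m[X8→φ0] = [336, 196, 576]
r3 m[X8→φ1] = [432, 441, 504]
r3 m[X8→φ3] = [504, 252, 504]
r3 m[X8→φ4] = [378, 252, 448]
r3 m[X5→φ1] = [1, 1, 1]
r3 m[X3→φ2] = [1, 1, 1]
r3 m[X13→φ3] = [1, 1, 1]
r4 m[φ0→X9] = [4032, 3456, 3456]
r4 m[φ0→X8] = [45, 72, 54]
r4 m[φ1→X8] = [7, 4, 8]
r4 m[φ1→X5] = [3024, 3528, 4032]
r4 m[φ2→X9] = [7, 9, 4]
r4 m[φ2→X3] = [36, 49, 72]
r4 m[φ3→X8] = [6, 7, 8]
r4 m[φ3→X13] = [3024, 2520, 4032]
r4 m[φ4→X8] = [8, 7, 9]
r4 m[X9→φ0] = [7, 9, 4]
r4 m[X9→φ2] = [4032, 3456, 3456]
r4 m[X8→φ0] = [336, 196, 576]
r4 m[X8→φ1] = [2160, 3528, 3888]
r4 m[X8→φ3] = [2520, 2016, 3888]
r4 m[X8→φ4] = [1890, 2016, 3456]
r4 m[X5→φ1] = [1, 1, 1]
r4 m[X3→φ2] = [1, 1, 1]
r4 m[X13→φ3] = [1, 1, 1]
r5 m[φ0→X9] = [4032, 3456, 3456]
r5 m[φ0→X8] = [45, 72, 54]
r5 m[φ1→X8] = [7, 4, 8]
r5 m[φ1→X5] = [15120, 27216, 31104]
r5 m[φ2→X9] = [7, 9, 4]
r5 m[φ2→X3] = [20160, 28224, 31104]
r5 m[φ3→X8] = [6, 7, 8]
r5 m[φ3→X13] = [23328, 19440, 31104]
r5 m[φ4→X8] = [8, 7, 9]
r5 m[X9→φ0] = [7, 9, 4]
r5 m[X9→φ2] = [4032, 3456, 3456]
r5 m[X8→φ0] = [336, 196, 576]
r5 m[X8→φ1] = [2160, 3528, 3888]
r5 m[X8→φ3] = [2520, 2016, 3888]
r5 m[X8→φ4] = [1890, 2016, 3456]
r5 m[X5→φ1] = [1, 1, 1]
r5 m[X3→φ2] = [1, 1, 1]
r5 m[X13→φ3] = [1, 1, 1]
r6 m[φ0→X9] = [4032, 3456, 3456]
r6 m[φ0→X8] = [45, 72, 54]
r6 m[φ1→X8] = [7, 4, 8]
r6 m[φ1→X5] = [15120, 27216, 31104]
r6 m[φ2→X9] = [7, 9, 4]
r6 m[φ2→X3] = [20160, 28224, 31104]
r6 m[φ3→X8] = [6, 7, 8]
r6 m[φ3→X13] = [23328, 19440, 31104]
r6 m[φ4→X8] = [8, 7, 9]
r6 m[X9→φ0] = [7, 9, 4]
r6 m[X9→φ2] = [4032, 3456, 3456]
r6 m[X8→φ0] = [336, 196, 576]
r6 m[X8→φ1] = [2160, 3528, 3888]
r6 m[X8→φ3] = [2520, 2016, 3888]
r6 m[X8→φ4] = [1890, 2016, 3456]
r6 m[X5→φ1] = [1, 1, 1]
r6 m[X3→φ2] = [1, 1, 1]
r6 m[X13→φ3] = [1, 1, 1]
fixed point reached at round 6
b[X13] = ⊗ incoming = [23328, 19440, 31104]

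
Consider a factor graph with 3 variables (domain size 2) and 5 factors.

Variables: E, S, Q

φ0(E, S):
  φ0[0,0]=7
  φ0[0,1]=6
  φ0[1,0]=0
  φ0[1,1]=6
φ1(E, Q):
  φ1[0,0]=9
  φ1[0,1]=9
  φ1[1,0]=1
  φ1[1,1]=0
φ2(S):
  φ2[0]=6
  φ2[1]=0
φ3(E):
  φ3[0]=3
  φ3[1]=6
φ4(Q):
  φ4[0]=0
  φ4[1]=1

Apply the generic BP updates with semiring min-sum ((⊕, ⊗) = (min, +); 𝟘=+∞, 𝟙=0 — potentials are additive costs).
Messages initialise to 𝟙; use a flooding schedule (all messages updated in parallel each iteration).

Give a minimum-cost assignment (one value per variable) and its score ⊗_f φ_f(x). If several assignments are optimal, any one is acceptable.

assignment: (E=1, S=0, Q=0); score = 13

init: all messages = 𝟙 over 2 values
r1 m[φ0→E] = [6, 0]
r1 m[φ0→S] = [0, 6]
r1 m[φ1→E] = [9, 0]
r1 m[φ1→Q] = [1, 0]
r1 m[φ2→S] = [6, 0]
r1 m[φ3→E] = [3, 6]
r1 m[φ4→Q] = [0, 1]
r1 m[E→φ0] = [0, 0]
r1 m[E→φ1] = [0, 0]
r1 m[E→φ3] = [0, 0]
r1 m[S→φ0] = [0, 0]
r1 m[S→φ2] = [0, 0]
r1 m[Q→φ1] = [0, 0]
r1 m[Q→φ4] = [0, 0]
r2 m[φ0→E] = [6, 0]
r2 m[φ0→S] = [0, 6]
r2 m[φ1→E] = [9, 0]
r2 m[φ1→Q] = [1, 0]
r2 m[φ2→S] = [6, 0]
r2 m[φ3→E] = [3, 6]
r2 m[φ4→Q] = [0, 1]
r2 m[E→φ0] = [12, 6]
r2 m[E→φ1] = [9, 6]
r2 m[E→φ3] = [15, 0]
r2 m[S→φ0] = [6, 0]
r2 m[S→φ2] = [0, 6]
r2 m[Q→φ1] = [0, 1]
r2 m[Q→φ4] = [1, 0]
r3 m[φ0→E] = [6, 6]
r3 m[φ0→S] = [6, 12]
r3 m[φ1→E] = [9, 1]
r3 m[φ1→Q] = [7, 6]
r3 m[φ2→S] = [6, 0]
r3 m[φ3→E] = [3, 6]
r3 m[φ4→Q] = [0, 1]
r3 m[E→φ0] = [12, 6]
r3 m[E→φ1] = [9, 6]
r3 m[E→φ3] = [15, 0]
r3 m[S→φ0] = [6, 0]
r3 m[S→φ2] = [0, 6]
r3 m[Q→φ1] = [0, 1]
r3 m[Q→φ4] = [1, 0]
r4 m[φ0→E] = [6, 6]
r4 m[φ0→S] = [6, 12]
r4 m[φ1→E] = [9, 1]
r4 m[φ1→Q] = [7, 6]
r4 m[φ2→S] = [6, 0]
r4 m[φ3→E] = [3, 6]
r4 m[φ4→Q] = [0, 1]
r4 m[E→φ0] = [12, 7]
r4 m[E→φ1] = [9, 12]
r4 m[E→φ3] = [15, 7]
r4 m[S→φ0] = [6, 0]
r4 m[S→φ2] = [6, 12]
r4 m[Q→φ1] = [0, 1]
r4 m[Q→φ4] = [7, 6]
r5 m[φ0→E] = [6, 6]
r5 m[φ0→S] = [7, 13]
r5 m[φ1→E] = [9, 1]
r5 m[φ1→Q] = [13, 12]
r5 m[φ2→S] = [6, 0]
r5 m[φ3→E] = [3, 6]
r5 m[φ4→Q] = [0, 1]
r5 m[E→φ0] = [12, 7]
r5 m[E→φ1] = [9, 12]
r5 m[E→φ3] = [15, 7]
r5 m[S→φ0] = [6, 0]
r5 m[S→φ2] = [6, 12]
r5 m[Q→φ1] = [0, 1]
r5 m[Q→φ4] = [7, 6]
r6 m[φ0→E] = [6, 6]
r6 m[φ0→S] = [7, 13]
r6 m[φ1→E] = [9, 1]
r6 m[φ1→Q] = [13, 12]
r6 m[φ2→S] = [6, 0]
r6 m[φ3→E] = [3, 6]
r6 m[φ4→Q] = [0, 1]
r6 m[E→φ0] = [12, 7]
r6 m[E→φ1] = [9, 12]
r6 m[E→φ3] = [15, 7]
r6 m[S→φ0] = [6, 0]
r6 m[S→φ2] = [7, 13]
r6 m[Q→φ1] = [0, 1]
r6 m[Q→φ4] = [13, 12]
r7 m[φ0→E] = [6, 6]
r7 m[φ0→S] = [7, 13]
r7 m[φ1→E] = [9, 1]
r7 m[φ1→Q] = [13, 12]
r7 m[φ2→S] = [6, 0]
r7 m[φ3→E] = [3, 6]
r7 m[φ4→Q] = [0, 1]
r7 m[E→φ0] = [12, 7]
r7 m[E→φ1] = [9, 12]
r7 m[E→φ3] = [15, 7]
r7 m[S→φ0] = [6, 0]
r7 m[S→φ2] = [7, 13]
r7 m[Q→φ1] = [0, 1]
r7 m[Q→φ4] = [13, 12]
fixed point reached at round 7
traceback from E: (E=1, S=0, Q=0), score=13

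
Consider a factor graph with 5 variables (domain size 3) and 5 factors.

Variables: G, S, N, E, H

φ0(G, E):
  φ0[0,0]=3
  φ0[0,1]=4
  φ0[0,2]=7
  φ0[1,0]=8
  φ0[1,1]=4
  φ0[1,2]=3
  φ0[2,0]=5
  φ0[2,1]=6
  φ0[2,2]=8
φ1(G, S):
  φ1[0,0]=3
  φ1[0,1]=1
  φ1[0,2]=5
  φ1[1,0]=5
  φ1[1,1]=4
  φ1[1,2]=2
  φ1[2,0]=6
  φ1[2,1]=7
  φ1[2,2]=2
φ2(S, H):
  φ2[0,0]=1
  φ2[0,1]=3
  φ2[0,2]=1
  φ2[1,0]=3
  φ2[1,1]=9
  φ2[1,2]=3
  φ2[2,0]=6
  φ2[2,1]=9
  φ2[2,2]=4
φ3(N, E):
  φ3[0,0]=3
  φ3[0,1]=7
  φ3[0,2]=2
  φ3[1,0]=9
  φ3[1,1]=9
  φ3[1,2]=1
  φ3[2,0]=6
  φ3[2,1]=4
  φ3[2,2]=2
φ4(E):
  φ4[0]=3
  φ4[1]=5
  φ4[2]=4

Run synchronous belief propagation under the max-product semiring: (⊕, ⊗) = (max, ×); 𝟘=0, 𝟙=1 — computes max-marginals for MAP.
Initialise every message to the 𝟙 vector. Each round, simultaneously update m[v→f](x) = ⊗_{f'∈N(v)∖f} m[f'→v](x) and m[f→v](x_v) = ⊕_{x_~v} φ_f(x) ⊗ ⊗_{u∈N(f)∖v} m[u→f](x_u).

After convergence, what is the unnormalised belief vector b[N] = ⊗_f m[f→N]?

init: all messages = 𝟙 over 3 values
r1 m[φ0→G] = [7, 8, 8]
r1 m[φ0→E] = [8, 6, 8]
r1 m[φ1→G] = [5, 5, 7]
r1 m[φ1→S] = [6, 7, 5]
r1 m[φ2→S] = [3, 9, 9]
r1 m[φ2→H] = [6, 9, 4]
r1 m[φ3→N] = [7, 9, 6]
r1 m[φ3→E] = [9, 9, 2]
r1 m[φ4→E] = [3, 5, 4]
r1 m[G→φ0] = [1, 1, 1]
r1 m[G→φ1] = [1, 1, 1]
r1 m[S→φ1] = [1, 1, 1]
r1 m[S→φ2] = [1, 1, 1]
r1 m[N→φ3] = [1, 1, 1]
r1 m[E→φ0] = [1, 1, 1]
r1 m[E→φ3] = [1, 1, 1]
r1 m[E→φ4] = [1, 1, 1]
r1 m[H→φ2] = [1, 1, 1]
r2 m[φ0→G] = [7, 8, 8]
r2 m[φ0→E] = [8, 6, 8]
r2 m[φ1→G] = [5, 5, 7]
r2 m[φ1→S] = [6, 7, 5]
r2 m[φ2→S] = [3, 9, 9]
r2 m[φ2→H] = [6, 9, 4]
r2 m[φ3→N] = [7, 9, 6]
r2 m[φ3→E] = [9, 9, 2]
r2 m[φ4→E] = [3, 5, 4]
r2 m[G→φ0] = [5, 5, 7]
r2 m[G→φ1] = [7, 8, 8]
r2 m[S→φ1] = [3, 9, 9]
r2 m[S→φ2] = [6, 7, 5]
r2 m[N→φ3] = [1, 1, 1]
r2 m[E→φ0] = [27, 45, 8]
r2 m[E→φ3] = [24, 30, 32]
r2 m[E→φ4] = [72, 54, 16]
r2 m[H→φ2] = [1, 1, 1]
r3 m[φ0→G] = [180, 216, 270]
r3 m[φ0→E] = [40, 42, 56]
r3 m[φ1→G] = [45, 36, 63]
r3 m[φ1→S] = [48, 56, 35]
r3 m[φ2→S] = [3, 9, 9]
r3 m[φ2→H] = [30, 63, 21]
r3 m[φ3→N] = [210, 270, 144]
r3 m[φ3→E] = [9, 9, 2]
r3 m[φ4→E] = [3, 5, 4]
r3 m[G→φ0] = [5, 5, 7]
r3 m[G→φ1] = [7, 8, 8]
r3 m[S→φ1] = [3, 9, 9]
r3 m[S→φ2] = [6, 7, 5]
r3 m[N→φ3] = [1, 1, 1]
r3 m[E→φ0] = [27, 45, 8]
r3 m[E→φ3] = [24, 30, 32]
r3 m[E→φ4] = [72, 54, 16]
r3 m[H→φ2] = [1, 1, 1]
r4 m[φ0→G] = [180, 216, 270]
r4 m[φ0→E] = [40, 42, 56]
r4 m[φ1→G] = [45, 36, 63]
r4 m[φ1→S] = [48, 56, 35]
r4 m[φ2→S] = [3, 9, 9]
r4 m[φ2→H] = [30, 63, 21]
r4 m[φ3→N] = [210, 270, 144]
r4 m[φ3→E] = [9, 9, 2]
r4 m[φ4→E] = [3, 5, 4]
r4 m[G→φ0] = [45, 36, 63]
r4 m[G→φ1] = [180, 216, 270]
r4 m[S→φ1] = [3, 9, 9]
r4 m[S→φ2] = [48, 56, 35]
r4 m[N→φ3] = [1, 1, 1]
r4 m[E→φ0] = [27, 45, 8]
r4 m[E→φ3] = [120, 210, 224]
r4 m[E→φ4] = [360, 378, 112]
r4 m[H→φ2] = [1, 1, 1]
r5 m[φ0→G] = [180, 216, 270]
r5 m[φ0→E] = [315, 378, 504]
r5 m[φ1→G] = [45, 36, 63]
r5 m[φ1→S] = [1620, 1890, 900]
r5 m[φ2→S] = [3, 9, 9]
r5 m[φ2→H] = [210, 504, 168]
r5 m[φ3→N] = [1470, 1890, 840]
r5 m[φ3→E] = [9, 9, 2]
r5 m[φ4→E] = [3, 5, 4]
r5 m[G→φ0] = [45, 36, 63]
r5 m[G→φ1] = [180, 216, 270]
r5 m[S→φ1] = [3, 9, 9]
r5 m[S→φ2] = [48, 56, 35]
r5 m[N→φ3] = [1, 1, 1]
r5 m[E→φ0] = [27, 45, 8]
r5 m[E→φ3] = [120, 210, 224]
r5 m[E→φ4] = [360, 378, 112]
r5 m[H→φ2] = [1, 1, 1]
r6 m[φ0→G] = [180, 216, 270]
r6 m[φ0→E] = [315, 378, 504]
r6 m[φ1→G] = [45, 36, 63]
r6 m[φ1→S] = [1620, 1890, 900]
r6 m[φ2→S] = [3, 9, 9]
r6 m[φ2→H] = [210, 504, 168]
r6 m[φ3→N] = [1470, 1890, 840]
r6 m[φ3→E] = [9, 9, 2]
r6 m[φ4→E] = [3, 5, 4]
r6 m[G→φ0] = [45, 36, 63]
r6 m[G→φ1] = [180, 216, 270]
r6 m[S→φ1] = [3, 9, 9]
r6 m[S→φ2] = [1620, 1890, 900]
r6 m[N→φ3] = [1, 1, 1]
r6 m[E→φ0] = [27, 45, 8]
r6 m[E→φ3] = [945, 1890, 2016]
r6 m[E→φ4] = [2835, 3402, 1008]
r6 m[H→φ2] = [1, 1, 1]
r7 m[φ0→G] = [180, 216, 270]
r7 m[φ0→E] = [315, 378, 504]
r7 m[φ1→G] = [45, 36, 63]
r7 m[φ1→S] = [1620, 1890, 900]
r7 m[φ2→S] = [3, 9, 9]
r7 m[φ2→H] = [5670, 17010, 5670]
r7 m[φ3→N] = [13230, 17010, 7560]
r7 m[φ3→E] = [9, 9, 2]
r7 m[φ4→E] = [3, 5, 4]
r7 m[G→φ0] = [45, 36, 63]
r7 m[G→φ1] = [180, 216, 270]
r7 m[S→φ1] = [3, 9, 9]
r7 m[S→φ2] = [1620, 1890, 900]
r7 m[N→φ3] = [1, 1, 1]
r7 m[E→φ0] = [27, 45, 8]
r7 m[E→φ3] = [945, 1890, 2016]
r7 m[E→φ4] = [2835, 3402, 1008]
r7 m[H→φ2] = [1, 1, 1]
r8 m[φ0→G] = [180, 216, 270]
r8 m[φ0→E] = [315, 378, 504]
r8 m[φ1→G] = [45, 36, 63]
r8 m[φ1→S] = [1620, 1890, 900]
r8 m[φ2→S] = [3, 9, 9]
r8 m[φ2→H] = [5670, 17010, 5670]
r8 m[φ3→N] = [13230, 17010, 7560]
r8 m[φ3→E] = [9, 9, 2]
r8 m[φ4→E] = [3, 5, 4]
r8 m[G→φ0] = [45, 36, 63]
r8 m[G→φ1] = [180, 216, 270]
r8 m[S→φ1] = [3, 9, 9]
r8 m[S→φ2] = [1620, 1890, 900]
r8 m[N→φ3] = [1, 1, 1]
r8 m[E→φ0] = [27, 45, 8]
r8 m[E→φ3] = [945, 1890, 2016]
r8 m[E→φ4] = [2835, 3402, 1008]
r8 m[H→φ2] = [1, 1, 1]
fixed point reached at round 8
b[N] = ⊗ incoming = [13230, 17010, 7560]

b[N] = [13230, 17010, 7560]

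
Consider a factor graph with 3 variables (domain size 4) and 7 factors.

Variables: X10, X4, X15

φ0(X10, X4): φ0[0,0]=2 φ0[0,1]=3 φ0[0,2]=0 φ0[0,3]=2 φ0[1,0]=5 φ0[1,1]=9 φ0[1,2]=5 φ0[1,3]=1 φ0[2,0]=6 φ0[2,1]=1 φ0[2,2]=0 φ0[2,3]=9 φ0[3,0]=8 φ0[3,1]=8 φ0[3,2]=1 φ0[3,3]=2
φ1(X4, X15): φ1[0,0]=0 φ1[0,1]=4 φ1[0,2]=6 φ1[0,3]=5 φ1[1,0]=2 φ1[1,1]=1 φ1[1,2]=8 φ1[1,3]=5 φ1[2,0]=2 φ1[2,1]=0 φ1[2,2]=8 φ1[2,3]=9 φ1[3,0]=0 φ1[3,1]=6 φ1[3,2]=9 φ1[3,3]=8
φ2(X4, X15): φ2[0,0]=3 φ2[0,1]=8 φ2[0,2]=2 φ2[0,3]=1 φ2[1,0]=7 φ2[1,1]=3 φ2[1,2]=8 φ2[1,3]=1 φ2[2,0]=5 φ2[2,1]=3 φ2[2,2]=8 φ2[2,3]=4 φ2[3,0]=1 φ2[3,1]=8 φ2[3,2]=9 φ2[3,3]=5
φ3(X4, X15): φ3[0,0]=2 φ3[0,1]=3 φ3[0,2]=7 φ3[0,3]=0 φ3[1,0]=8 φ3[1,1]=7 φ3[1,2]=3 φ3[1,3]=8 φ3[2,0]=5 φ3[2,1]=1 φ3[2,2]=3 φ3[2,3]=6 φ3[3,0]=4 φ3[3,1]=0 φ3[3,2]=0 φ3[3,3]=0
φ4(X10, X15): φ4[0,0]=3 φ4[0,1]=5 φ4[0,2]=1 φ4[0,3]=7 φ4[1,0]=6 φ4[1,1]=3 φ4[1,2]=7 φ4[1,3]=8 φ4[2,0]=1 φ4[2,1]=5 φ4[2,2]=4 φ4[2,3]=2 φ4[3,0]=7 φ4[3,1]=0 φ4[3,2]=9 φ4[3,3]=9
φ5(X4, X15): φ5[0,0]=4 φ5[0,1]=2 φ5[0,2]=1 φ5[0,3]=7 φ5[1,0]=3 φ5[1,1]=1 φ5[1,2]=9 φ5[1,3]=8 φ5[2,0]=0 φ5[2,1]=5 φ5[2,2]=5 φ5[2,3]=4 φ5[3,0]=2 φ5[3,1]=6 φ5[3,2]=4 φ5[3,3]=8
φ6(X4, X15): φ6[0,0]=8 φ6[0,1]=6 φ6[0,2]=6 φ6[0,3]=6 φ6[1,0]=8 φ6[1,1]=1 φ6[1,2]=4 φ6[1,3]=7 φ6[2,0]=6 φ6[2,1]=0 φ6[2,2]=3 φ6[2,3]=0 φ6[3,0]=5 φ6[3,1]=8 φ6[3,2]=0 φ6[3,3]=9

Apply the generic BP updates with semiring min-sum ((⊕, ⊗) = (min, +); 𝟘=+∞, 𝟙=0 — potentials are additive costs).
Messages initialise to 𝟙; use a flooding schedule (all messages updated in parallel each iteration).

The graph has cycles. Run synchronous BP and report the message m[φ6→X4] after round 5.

message @ round 5 = [27, 22, 21, 26]

init: all messages = 𝟙 over 4 values
r1 m[φ0→X10] = [0, 1, 0, 1]
r1 m[φ0→X4] = [2, 1, 0, 1]
r1 m[φ1→X4] = [0, 1, 0, 0]
r1 m[φ1→X15] = [0, 0, 6, 5]
r1 m[φ2→X4] = [1, 1, 3, 1]
r1 m[φ2→X15] = [1, 3, 2, 1]
r1 m[φ3→X4] = [0, 3, 1, 0]
r1 m[φ3→X15] = [2, 0, 0, 0]
r1 m[φ4→X10] = [1, 3, 1, 0]
r1 m[φ4→X15] = [1, 0, 1, 2]
r1 m[φ5→X4] = [1, 1, 0, 2]
r1 m[φ5→X15] = [0, 1, 1, 4]
r1 m[φ6→X4] = [6, 1, 0, 0]
r1 m[φ6→X15] = [5, 0, 0, 0]
r1 m[X10→φ0] = [0, 0, 0, 0]
r1 m[X10→φ4] = [0, 0, 0, 0]
r1 m[X4→φ0] = [0, 0, 0, 0]
r1 m[X4→φ1] = [0, 0, 0, 0]
r1 m[X4→φ2] = [0, 0, 0, 0]
r1 m[X4→φ3] = [0, 0, 0, 0]
r1 m[X4→φ5] = [0, 0, 0, 0]
r1 m[X4→φ6] = [0, 0, 0, 0]
r1 m[X15→φ1] = [0, 0, 0, 0]
r1 m[X15→φ2] = [0, 0, 0, 0]
r1 m[X15→φ3] = [0, 0, 0, 0]
r1 m[X15→φ4] = [0, 0, 0, 0]
r1 m[X15→φ5] = [0, 0, 0, 0]
r1 m[X15→φ6] = [0, 0, 0, 0]
r2 m[φ0→X10] = [0, 1, 0, 1]
r2 m[φ0→X4] = [2, 1, 0, 1]
r2 m[φ1→X4] = [0, 1, 0, 0]
r2 m[φ1→X15] = [0, 0, 6, 5]
r2 m[φ2→X4] = [1, 1, 3, 1]
r2 m[φ2→X15] = [1, 3, 2, 1]
r2 m[φ3→X4] = [0, 3, 1, 0]
r2 m[φ3→X15] = [2, 0, 0, 0]
r2 m[φ4→X10] = [1, 3, 1, 0]
r2 m[φ4→X15] = [1, 0, 1, 2]
r2 m[φ5→X4] = [1, 1, 0, 2]
r2 m[φ5→X15] = [0, 1, 1, 4]
r2 m[φ6→X4] = [6, 1, 0, 0]
r2 m[φ6→X15] = [5, 0, 0, 0]
r2 m[X10→φ0] = [1, 3, 1, 0]
r2 m[X10→φ4] = [0, 1, 0, 1]
r2 m[X4→φ0] = [8, 7, 4, 3]
r2 m[X4→φ1] = [10, 7, 4, 4]
r2 m[X4→φ2] = [9, 7, 1, 3]
r2 m[X4→φ3] = [10, 5, 3, 4]
r2 m[X4→φ5] = [9, 7, 4, 2]
r2 m[X4→φ6] = [4, 7, 4, 4]
r2 m[X15→φ1] = [9, 4, 4, 7]
r2 m[X15→φ2] = [8, 1, 8, 11]
r2 m[X15→φ3] = [7, 4, 10, 12]
r2 m[X15→φ4] = [8, 4, 9, 10]
r2 m[X15→φ5] = [9, 3, 9, 8]
r2 m[X15→φ6] = [4, 4, 10, 12]
r3 m[φ0→X10] = [4, 4, 4, 5]
r3 m[φ0→X4] = [3, 2, 1, 2]
r3 m[φ1→X4] = [8, 5, 4, 9]
r3 m[φ1→X15] = [4, 4, 12, 12]
r3 m[φ2→X4] = [9, 4, 4, 9]
r3 m[φ2→X15] = [4, 4, 9, 5]
r3 m[φ3→X4] = [7, 11, 5, 4]
r3 m[φ3→X15] = [8, 4, 4, 4]
r3 m[φ4→X10] = [9, 7, 9, 4]
r3 m[φ4→X15] = [1, 1, 1, 2]
r3 m[φ5→X4] = [5, 4, 8, 9]
r3 m[φ5→X15] = [4, 8, 6, 8]
r3 m[φ6→X4] = [10, 5, 4, 9]
r3 m[φ6→X15] = [9, 4, 4, 4]
r3 m[X10→φ0] = [1, 3, 1, 0]
r3 m[X10→φ4] = [0, 1, 0, 1]
r3 m[X4→φ0] = [8, 7, 4, 3]
r3 m[X4→φ1] = [10, 7, 4, 4]
r3 m[X4→φ2] = [9, 7, 1, 3]
r3 m[X4→φ3] = [10, 5, 3, 4]
r3 m[X4→φ5] = [9, 7, 4, 2]
r3 m[X4→φ6] = [4, 7, 4, 4]
r3 m[X15→φ1] = [9, 4, 4, 7]
r3 m[X15→φ2] = [8, 1, 8, 11]
r3 m[X15→φ3] = [7, 4, 10, 12]
r3 m[X15→φ4] = [8, 4, 9, 10]
r3 m[X15→φ5] = [9, 3, 9, 8]
r3 m[X15→φ6] = [4, 4, 10, 12]
r4 m[φ0→X10] = [4, 4, 4, 5]
r4 m[φ0→X4] = [3, 2, 1, 2]
r4 m[φ1→X4] = [8, 5, 4, 9]
r4 m[φ1→X15] = [4, 4, 12, 12]
r4 m[φ2→X4] = [9, 4, 4, 9]
r4 m[φ2→X15] = [4, 4, 9, 5]
r4 m[φ3→X4] = [7, 11, 5, 4]
r4 m[φ3→X15] = [8, 4, 4, 4]
r4 m[φ4→X10] = [9, 7, 9, 4]
r4 m[φ4→X15] = [1, 1, 1, 2]
r4 m[φ5→X4] = [5, 4, 8, 9]
r4 m[φ5→X15] = [4, 8, 6, 8]
r4 m[φ6→X4] = [10, 5, 4, 9]
r4 m[φ6→X15] = [9, 4, 4, 4]
r4 m[X10→φ0] = [9, 7, 9, 4]
r4 m[X10→φ4] = [4, 4, 4, 5]
r4 m[X4→φ0] = [39, 29, 25, 40]
r4 m[X4→φ1] = [34, 26, 22, 33]
r4 m[X4→φ2] = [33, 27, 22, 33]
r4 m[X4→φ3] = [35, 20, 21, 38]
r4 m[X4→φ5] = [37, 27, 18, 33]
r4 m[X4→φ6] = [32, 26, 22, 33]
r4 m[X15→φ1] = [26, 21, 24, 23]
r4 m[X15→φ2] = [26, 21, 27, 30]
r4 m[X15→φ3] = [22, 21, 32, 31]
r4 m[X15→φ4] = [29, 24, 35, 33]
r4 m[X15→φ5] = [26, 17, 30, 27]
r4 m[X15→φ6] = [21, 21, 32, 31]
r5 m[φ0→X10] = [25, 30, 25, 26]
r5 m[φ0→X4] = [11, 10, 5, 6]
r5 m[φ1→X4] = [25, 22, 21, 26]
r5 m[φ1→X15] = [24, 22, 30, 31]
r5 m[φ2→X4] = [29, 24, 24, 27]
r5 m[φ2→X15] = [27, 25, 30, 26]
r5 m[φ3→X4] = [24, 28, 22, 21]
r5 m[φ3→X15] = [26, 22, 23, 27]
r5 m[φ4→X10] = [29, 27, 29, 24]
r5 m[φ4→X15] = [5, 5, 5, 6]
r5 m[φ5→X4] = [19, 18, 22, 23]
r5 m[φ5→X15] = [18, 23, 23, 22]
r5 m[φ6→X4] = [27, 22, 21, 26]
r5 m[φ6→X15] = [28, 22, 25, 22]
r5 m[X10→φ0] = [9, 7, 9, 4]
r5 m[X10→φ4] = [4, 4, 4, 5]
r5 m[X4→φ0] = [39, 29, 25, 40]
r5 m[X4→φ1] = [34, 26, 22, 33]
r5 m[X4→φ2] = [33, 27, 22, 33]
r5 m[X4→φ3] = [35, 20, 21, 38]
r5 m[X4→φ5] = [37, 27, 18, 33]
r5 m[X4→φ6] = [32, 26, 22, 33]
r5 m[X15→φ1] = [26, 21, 24, 23]
r5 m[X15→φ2] = [26, 21, 27, 30]
r5 m[X15→φ3] = [22, 21, 32, 31]
r5 m[X15→φ4] = [29, 24, 35, 33]
r5 m[X15→φ5] = [26, 17, 30, 27]
r5 m[X15→φ6] = [21, 21, 32, 31]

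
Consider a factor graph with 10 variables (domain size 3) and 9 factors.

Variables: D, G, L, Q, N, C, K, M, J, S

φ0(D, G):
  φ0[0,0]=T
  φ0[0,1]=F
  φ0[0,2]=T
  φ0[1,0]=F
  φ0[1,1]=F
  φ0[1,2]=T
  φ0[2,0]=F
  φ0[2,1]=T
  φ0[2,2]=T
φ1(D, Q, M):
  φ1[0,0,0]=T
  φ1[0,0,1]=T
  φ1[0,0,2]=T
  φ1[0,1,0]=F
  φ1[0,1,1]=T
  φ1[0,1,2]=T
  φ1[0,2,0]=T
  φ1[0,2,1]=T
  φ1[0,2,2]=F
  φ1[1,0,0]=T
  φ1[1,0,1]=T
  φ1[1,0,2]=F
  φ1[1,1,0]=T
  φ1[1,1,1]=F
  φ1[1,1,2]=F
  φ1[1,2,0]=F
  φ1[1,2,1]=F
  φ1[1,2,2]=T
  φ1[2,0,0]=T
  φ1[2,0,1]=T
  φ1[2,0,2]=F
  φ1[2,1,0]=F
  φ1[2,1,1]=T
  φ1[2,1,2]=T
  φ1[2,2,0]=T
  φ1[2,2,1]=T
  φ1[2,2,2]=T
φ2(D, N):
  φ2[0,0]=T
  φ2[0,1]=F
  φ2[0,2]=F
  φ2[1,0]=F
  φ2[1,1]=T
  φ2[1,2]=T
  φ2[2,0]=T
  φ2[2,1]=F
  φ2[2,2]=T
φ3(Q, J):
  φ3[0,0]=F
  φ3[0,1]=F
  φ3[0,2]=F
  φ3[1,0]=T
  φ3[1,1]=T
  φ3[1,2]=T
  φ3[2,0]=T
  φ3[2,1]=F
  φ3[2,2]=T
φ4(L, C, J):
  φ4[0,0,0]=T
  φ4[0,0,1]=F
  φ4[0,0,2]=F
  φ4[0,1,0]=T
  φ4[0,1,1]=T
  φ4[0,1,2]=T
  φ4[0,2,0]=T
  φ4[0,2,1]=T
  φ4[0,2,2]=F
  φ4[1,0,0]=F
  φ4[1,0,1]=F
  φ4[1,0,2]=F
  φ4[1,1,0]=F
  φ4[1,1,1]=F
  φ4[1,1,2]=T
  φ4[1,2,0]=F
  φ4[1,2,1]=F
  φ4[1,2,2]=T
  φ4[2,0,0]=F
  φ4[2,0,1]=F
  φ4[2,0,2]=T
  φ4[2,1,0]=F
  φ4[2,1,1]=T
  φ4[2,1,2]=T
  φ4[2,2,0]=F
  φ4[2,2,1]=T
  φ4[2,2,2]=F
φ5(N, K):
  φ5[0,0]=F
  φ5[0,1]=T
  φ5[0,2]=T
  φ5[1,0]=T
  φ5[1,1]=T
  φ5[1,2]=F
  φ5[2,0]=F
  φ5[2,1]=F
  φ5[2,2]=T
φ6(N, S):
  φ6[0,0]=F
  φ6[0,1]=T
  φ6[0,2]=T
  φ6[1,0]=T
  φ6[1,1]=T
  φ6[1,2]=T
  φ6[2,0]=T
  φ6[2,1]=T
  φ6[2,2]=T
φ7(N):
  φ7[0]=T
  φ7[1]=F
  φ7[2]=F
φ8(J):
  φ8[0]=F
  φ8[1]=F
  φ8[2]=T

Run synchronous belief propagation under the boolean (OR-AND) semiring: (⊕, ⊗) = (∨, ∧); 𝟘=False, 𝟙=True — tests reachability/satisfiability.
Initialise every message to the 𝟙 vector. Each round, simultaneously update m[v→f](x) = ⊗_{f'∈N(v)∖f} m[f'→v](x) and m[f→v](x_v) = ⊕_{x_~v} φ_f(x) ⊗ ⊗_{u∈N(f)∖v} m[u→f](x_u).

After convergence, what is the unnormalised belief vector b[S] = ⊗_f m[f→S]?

init: all messages = 𝟙 over 3 values
r1 m[φ0→D] = [T, T, T]
r1 m[φ0→G] = [T, T, T]
r1 m[φ1→D] = [T, T, T]
r1 m[φ1→Q] = [T, T, T]
r1 m[φ1→M] = [T, T, T]
r1 m[φ2→D] = [T, T, T]
r1 m[φ2→N] = [T, T, T]
r1 m[φ3→Q] = [F, T, T]
r1 m[φ3→J] = [T, T, T]
r1 m[φ4→L] = [T, T, T]
r1 m[φ4→C] = [T, T, T]
r1 m[φ4→J] = [T, T, T]
r1 m[φ5→N] = [T, T, T]
r1 m[φ5→K] = [T, T, T]
r1 m[φ6→N] = [T, T, T]
r1 m[φ6→S] = [T, T, T]
r1 m[φ7→N] = [T, F, F]
r1 m[φ8→J] = [F, F, T]
r1 m[D→φ0] = [T, T, T]
r1 m[D→φ1] = [T, T, T]
r1 m[D→φ2] = [T, T, T]
r1 m[G→φ0] = [T, T, T]
r1 m[L→φ4] = [T, T, T]
r1 m[Q→φ1] = [T, T, T]
r1 m[Q→φ3] = [T, T, T]
r1 m[N→φ2] = [T, T, T]
r1 m[N→φ5] = [T, T, T]
r1 m[N→φ6] = [T, T, T]
r1 m[N→φ7] = [T, T, T]
r1 m[C→φ4] = [T, T, T]
r1 m[K→φ5] = [T, T, T]
r1 m[M→φ1] = [T, T, T]
r1 m[J→φ3] = [T, T, T]
r1 m[J→φ4] = [T, T, T]
r1 m[J→φ8] = [T, T, T]
r1 m[S→φ6] = [T, T, T]
r2 m[φ0→D] = [T, T, T]
r2 m[φ0→G] = [T, T, T]
r2 m[φ1→D] = [T, T, T]
r2 m[φ1→Q] = [T, T, T]
r2 m[φ1→M] = [T, T, T]
r2 m[φ2→D] = [T, T, T]
r2 m[φ2→N] = [T, T, T]
r2 m[φ3→Q] = [F, T, T]
r2 m[φ3→J] = [T, T, T]
r2 m[φ4→L] = [T, T, T]
r2 m[φ4→C] = [T, T, T]
r2 m[φ4→J] = [T, T, T]
r2 m[φ5→N] = [T, T, T]
r2 m[φ5→K] = [T, T, T]
r2 m[φ6→N] = [T, T, T]
r2 m[φ6→S] = [T, T, T]
r2 m[φ7→N] = [T, F, F]
r2 m[φ8→J] = [F, F, T]
r2 m[D→φ0] = [T, T, T]
r2 m[D→φ1] = [T, T, T]
r2 m[D→φ2] = [T, T, T]
r2 m[G→φ0] = [T, T, T]
r2 m[L→φ4] = [T, T, T]
r2 m[Q→φ1] = [F, T, T]
r2 m[Q→φ3] = [T, T, T]
r2 m[N→φ2] = [T, F, F]
r2 m[N→φ5] = [T, F, F]
r2 m[N→φ6] = [T, F, F]
r2 m[N→φ7] = [T, T, T]
r2 m[C→φ4] = [T, T, T]
r2 m[K→φ5] = [T, T, T]
r2 m[M→φ1] = [T, T, T]
r2 m[J→φ3] = [F, F, T]
r2 m[J→φ4] = [F, F, T]
r2 m[J→φ8] = [T, T, T]
r2 m[S→φ6] = [T, T, T]
r3 m[φ0→D] = [T, T, T]
r3 m[φ0→G] = [T, T, T]
r3 m[φ1→D] = [T, T, T]
r3 m[φ1→Q] = [T, T, T]
r3 m[φ1→M] = [T, T, T]
r3 m[φ2→D] = [T, F, T]
r3 m[φ2→N] = [T, T, T]
r3 m[φ3→Q] = [F, T, T]
r3 m[φ3→J] = [T, T, T]
r3 m[φ4→L] = [T, T, T]
r3 m[φ4→C] = [T, T, T]
r3 m[φ4→J] = [T, T, T]
r3 m[φ5→N] = [T, T, T]
r3 m[φ5→K] = [F, T, T]
r3 m[φ6→N] = [T, T, T]
r3 m[φ6→S] = [F, T, T]
r3 m[φ7→N] = [T, F, F]
r3 m[φ8→J] = [F, F, T]
r3 m[D→φ0] = [T, T, T]
r3 m[D→φ1] = [T, T, T]
r3 m[D→φ2] = [T, T, T]
r3 m[G→φ0] = [T, T, T]
r3 m[L→φ4] = [T, T, T]
r3 m[Q→φ1] = [F, T, T]
r3 m[Q→φ3] = [T, T, T]
r3 m[N→φ2] = [T, F, F]
r3 m[N→φ5] = [T, F, F]
r3 m[N→φ6] = [T, F, F]
r3 m[N→φ7] = [T, T, T]
r3 m[C→φ4] = [T, T, T]
r3 m[K→φ5] = [T, T, T]
r3 m[M→φ1] = [T, T, T]
r3 m[J→φ3] = [F, F, T]
r3 m[J→φ4] = [F, F, T]
r3 m[J→φ8] = [T, T, T]
r3 m[S→φ6] = [T, T, T]
r4 m[φ0→D] = [T, T, T]
r4 m[φ0→G] = [T, T, T]
r4 m[φ1→D] = [T, T, T]
r4 m[φ1→Q] = [T, T, T]
r4 m[φ1→M] = [T, T, T]
r4 m[φ2→D] = [T, F, T]
r4 m[φ2→N] = [T, T, T]
r4 m[φ3→Q] = [F, T, T]
r4 m[φ3→J] = [T, T, T]
r4 m[φ4→L] = [T, T, T]
r4 m[φ4→C] = [T, T, T]
r4 m[φ4→J] = [T, T, T]
r4 m[φ5→N] = [T, T, T]
r4 m[φ5→K] = [F, T, T]
r4 m[φ6→N] = [T, T, T]
r4 m[φ6→S] = [F, T, T]
r4 m[φ7→N] = [T, F, F]
r4 m[φ8→J] = [F, F, T]
r4 m[D→φ0] = [T, F, T]
r4 m[D→φ1] = [T, F, T]
r4 m[D→φ2] = [T, T, T]
r4 m[G→φ0] = [T, T, T]
r4 m[L→φ4] = [T, T, T]
r4 m[Q→φ1] = [F, T, T]
r4 m[Q→φ3] = [T, T, T]
r4 m[N→φ2] = [T, F, F]
r4 m[N→φ5] = [T, F, F]
r4 m[N→φ6] = [T, F, F]
r4 m[N→φ7] = [T, T, T]
r4 m[C→φ4] = [T, T, T]
r4 m[K→φ5] = [T, T, T]
r4 m[M→φ1] = [T, T, T]
r4 m[J→φ3] = [F, F, T]
r4 m[J→φ4] = [F, F, T]
r4 m[J→φ8] = [T, T, T]
r4 m[S→φ6] = [T, T, T]
r5 m[φ0→D] = [T, T, T]
r5 m[φ0→G] = [T, T, T]
r5 m[φ1→D] = [T, T, T]
r5 m[φ1→Q] = [T, T, T]
r5 m[φ1→M] = [T, T, T]
r5 m[φ2→D] = [T, F, T]
r5 m[φ2→N] = [T, T, T]
r5 m[φ3→Q] = [F, T, T]
r5 m[φ3→J] = [T, T, T]
r5 m[φ4→L] = [T, T, T]
r5 m[φ4→C] = [T, T, T]
r5 m[φ4→J] = [T, T, T]
r5 m[φ5→N] = [T, T, T]
r5 m[φ5→K] = [F, T, T]
r5 m[φ6→N] = [T, T, T]
r5 m[φ6→S] = [F, T, T]
r5 m[φ7→N] = [T, F, F]
r5 m[φ8→J] = [F, F, T]
r5 m[D→φ0] = [T, F, T]
r5 m[D→φ1] = [T, F, T]
r5 m[D→φ2] = [T, T, T]
r5 m[G→φ0] = [T, T, T]
r5 m[L→φ4] = [T, T, T]
r5 m[Q→φ1] = [F, T, T]
r5 m[Q→φ3] = [T, T, T]
r5 m[N→φ2] = [T, F, F]
r5 m[N→φ5] = [T, F, F]
r5 m[N→φ6] = [T, F, F]
r5 m[N→φ7] = [T, T, T]
r5 m[C→φ4] = [T, T, T]
r5 m[K→φ5] = [T, T, T]
r5 m[M→φ1] = [T, T, T]
r5 m[J→φ3] = [F, F, T]
r5 m[J→φ4] = [F, F, T]
r5 m[J→φ8] = [T, T, T]
r5 m[S→φ6] = [T, T, T]
fixed point reached at round 5
b[S] = ⊗ incoming = [F, T, T]

b[S] = [F, T, T]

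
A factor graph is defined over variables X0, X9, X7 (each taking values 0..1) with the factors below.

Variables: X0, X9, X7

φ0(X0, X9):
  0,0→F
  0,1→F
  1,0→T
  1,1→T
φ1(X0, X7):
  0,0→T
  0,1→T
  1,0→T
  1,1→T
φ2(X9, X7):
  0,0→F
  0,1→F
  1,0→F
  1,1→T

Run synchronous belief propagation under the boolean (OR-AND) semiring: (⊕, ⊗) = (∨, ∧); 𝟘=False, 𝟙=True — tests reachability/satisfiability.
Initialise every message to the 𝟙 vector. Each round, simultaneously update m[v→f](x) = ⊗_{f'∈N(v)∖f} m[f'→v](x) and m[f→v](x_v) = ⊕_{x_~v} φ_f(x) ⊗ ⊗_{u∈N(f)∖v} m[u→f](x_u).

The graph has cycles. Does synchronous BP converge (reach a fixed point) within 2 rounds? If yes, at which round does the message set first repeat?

NOT CONVERGED within 2 rounds

init: all messages = 𝟙 over 2 values
r1 m[φ0→X0] = [F, T]
r1 m[φ0→X9] = [T, T]
r1 m[φ1→X0] = [T, T]
r1 m[φ1→X7] = [T, T]
r1 m[φ2→X9] = [F, T]
r1 m[φ2→X7] = [F, T]
r1 m[X0→φ0] = [T, T]
r1 m[X0→φ1] = [T, T]
r1 m[X9→φ0] = [T, T]
r1 m[X9→φ2] = [T, T]
r1 m[X7→φ1] = [T, T]
r1 m[X7→φ2] = [T, T]
r2 m[φ0→X0] = [F, T]
r2 m[φ0→X9] = [T, T]
r2 m[φ1→X0] = [T, T]
r2 m[φ1→X7] = [T, T]
r2 m[φ2→X9] = [F, T]
r2 m[φ2→X7] = [F, T]
r2 m[X0→φ0] = [T, T]
r2 m[X0→φ1] = [F, T]
r2 m[X9→φ0] = [F, T]
r2 m[X9→φ2] = [T, T]
r2 m[X7→φ1] = [F, T]
r2 m[X7→φ2] = [T, T]
no fixed point within 2 rounds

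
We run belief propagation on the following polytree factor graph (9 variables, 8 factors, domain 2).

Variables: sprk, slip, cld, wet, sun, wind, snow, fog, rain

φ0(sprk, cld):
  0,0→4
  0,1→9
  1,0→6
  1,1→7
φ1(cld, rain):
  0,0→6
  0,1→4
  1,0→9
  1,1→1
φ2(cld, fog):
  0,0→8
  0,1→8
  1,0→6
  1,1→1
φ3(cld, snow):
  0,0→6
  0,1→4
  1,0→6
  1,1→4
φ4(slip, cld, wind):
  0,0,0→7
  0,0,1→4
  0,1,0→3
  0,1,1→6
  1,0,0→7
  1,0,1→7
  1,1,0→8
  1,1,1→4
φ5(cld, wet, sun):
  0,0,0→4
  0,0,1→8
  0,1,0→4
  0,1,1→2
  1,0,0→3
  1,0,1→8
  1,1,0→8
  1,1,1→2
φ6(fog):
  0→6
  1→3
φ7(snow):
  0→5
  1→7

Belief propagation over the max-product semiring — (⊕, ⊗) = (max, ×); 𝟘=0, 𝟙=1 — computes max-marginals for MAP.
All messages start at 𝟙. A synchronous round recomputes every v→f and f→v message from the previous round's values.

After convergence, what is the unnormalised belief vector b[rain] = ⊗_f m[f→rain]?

init: all messages = 𝟙 over 2 values
r1 m[φ0→sprk] = [9, 7]
r1 m[φ0→cld] = [6, 9]
r1 m[φ1→cld] = [6, 9]
r1 m[φ1→rain] = [9, 4]
r1 m[φ2→cld] = [8, 6]
r1 m[φ2→fog] = [8, 8]
r1 m[φ3→cld] = [6, 6]
r1 m[φ3→snow] = [6, 4]
r1 m[φ4→slip] = [7, 8]
r1 m[φ4→cld] = [7, 8]
r1 m[φ4→wind] = [8, 7]
r1 m[φ5→cld] = [8, 8]
r1 m[φ5→wet] = [8, 8]
r1 m[φ5→sun] = [8, 8]
r1 m[φ6→fog] = [6, 3]
r1 m[φ7→snow] = [5, 7]
r1 m[sprk→φ0] = [1, 1]
r1 m[slip→φ4] = [1, 1]
r1 m[cld→φ0] = [1, 1]
r1 m[cld→φ1] = [1, 1]
r1 m[cld→φ2] = [1, 1]
r1 m[cld→φ3] = [1, 1]
r1 m[cld→φ4] = [1, 1]
r1 m[cld→φ5] = [1, 1]
r1 m[wet→φ5] = [1, 1]
r1 m[sun→φ5] = [1, 1]
r1 m[wind→φ4] = [1, 1]
r1 m[snow→φ3] = [1, 1]
r1 m[snow→φ7] = [1, 1]
r1 m[fog→φ2] = [1, 1]
r1 m[fog→φ6] = [1, 1]
r1 m[rain→φ1] = [1, 1]
r2 m[φ0→sprk] = [9, 7]
r2 m[φ0→cld] = [6, 9]
r2 m[φ1→cld] = [6, 9]
r2 m[φ1→rain] = [9, 4]
r2 m[φ2→cld] = [8, 6]
r2 m[φ2→fog] = [8, 8]
r2 m[φ3→cld] = [6, 6]
r2 m[φ3→snow] = [6, 4]
r2 m[φ4→slip] = [7, 8]
r2 m[φ4→cld] = [7, 8]
r2 m[φ4→wind] = [8, 7]
r2 m[φ5→cld] = [8, 8]
r2 m[φ5→wet] = [8, 8]
r2 m[φ5→sun] = [8, 8]
r2 m[φ6→fog] = [6, 3]
r2 m[φ7→snow] = [5, 7]
r2 m[sprk→φ0] = [1, 1]
r2 m[slip→φ4] = [1, 1]
r2 m[cld→φ0] = [16128, 20736]
r2 m[cld→φ1] = [16128, 20736]
r2 m[cld→φ2] = [12096, 31104]
r2 m[cld→φ3] = [16128, 31104]
r2 m[cld→φ4] = [13824, 23328]
r2 m[cld→φ5] = [12096, 23328]
r2 m[wet→φ5] = [1, 1]
r2 m[sun→φ5] = [1, 1]
r2 m[wind→φ4] = [1, 1]
r2 m[snow→φ3] = [5, 7]
r2 m[snow→φ7] = [6, 4]
r2 m[fog→φ2] = [6, 3]
r2 m[fog→φ6] = [8, 8]
r2 m[rain→φ1] = [1, 1]
r3 m[φ0→sprk] = [186624, 145152]
r3 m[φ0→cld] = [6, 9]
r3 m[φ1→cld] = [6, 9]
r3 m[φ1→rain] = [186624, 64512]
r3 m[φ2→cld] = [48, 36]
r3 m[φ2→fog] = [186624, 96768]
r3 m[φ3→cld] = [30, 30]
r3 m[φ3→snow] = [186624, 124416]
r3 m[φ4→slip] = [139968, 186624]
r3 m[φ4→cld] = [7, 8]
r3 m[φ4→wind] = [186624, 139968]
r3 m[φ5→cld] = [8, 8]
r3 m[φ5→wet] = [186624, 186624]
r3 m[φ5→sun] = [186624, 186624]
r3 m[φ6→fog] = [6, 3]
r3 m[φ7→snow] = [5, 7]
r3 m[sprk→φ0] = [1, 1]
r3 m[slip→φ4] = [1, 1]
r3 m[cld→φ0] = [16128, 20736]
r3 m[cld→φ1] = [16128, 20736]
r3 m[cld→φ2] = [12096, 31104]
r3 m[cld→φ3] = [16128, 31104]
r3 m[cld→φ4] = [13824, 23328]
r3 m[cld→φ5] = [12096, 23328]
r3 m[wet→φ5] = [1, 1]
r3 m[sun→φ5] = [1, 1]
r3 m[wind→φ4] = [1, 1]
r3 m[snow→φ3] = [5, 7]
r3 m[snow→φ7] = [6, 4]
r3 m[fog→φ2] = [6, 3]
r3 m[fog→φ6] = [8, 8]
r3 m[rain→φ1] = [1, 1]
r4 m[φ0→sprk] = [186624, 145152]
r4 m[φ0→cld] = [6, 9]
r4 m[φ1→cld] = [6, 9]
r4 m[φ1→rain] = [186624, 64512]
r4 m[φ2→cld] = [48, 36]
r4 m[φ2→fog] = [186624, 96768]
r4 m[φ3→cld] = [30, 30]
r4 m[φ3→snow] = [186624, 124416]
r4 m[φ4→slip] = [139968, 186624]
r4 m[φ4→cld] = [7, 8]
r4 m[φ4→wind] = [186624, 139968]
r4 m[φ5→cld] = [8, 8]
r4 m[φ5→wet] = [186624, 186624]
r4 m[φ5→sun] = [186624, 186624]
r4 m[φ6→fog] = [6, 3]
r4 m[φ7→snow] = [5, 7]
r4 m[sprk→φ0] = [1, 1]
r4 m[slip→φ4] = [1, 1]
r4 m[cld→φ0] = [483840, 622080]
r4 m[cld→φ1] = [483840, 622080]
r4 m[cld→φ2] = [60480, 155520]
r4 m[cld→φ3] = [96768, 186624]
r4 m[cld→φ4] = [414720, 699840]
r4 m[cld→φ5] = [362880, 699840]
r4 m[wet→φ5] = [1, 1]
r4 m[sun→φ5] = [1, 1]
r4 m[wind→φ4] = [1, 1]
r4 m[snow→φ3] = [5, 7]
r4 m[snow→φ7] = [186624, 124416]
r4 m[fog→φ2] = [6, 3]
r4 m[fog→φ6] = [186624, 96768]
r4 m[rain→φ1] = [1, 1]
r5 m[φ0→sprk] = [5598720, 4354560]
r5 m[φ0→cld] = [6, 9]
r5 m[φ1→cld] = [6, 9]
r5 m[φ1→rain] = [5598720, 1935360]
r5 m[φ2→cld] = [48, 36]
r5 m[φ2→fog] = [933120, 483840]
r5 m[φ3→cld] = [30, 30]
r5 m[φ3→snow] = [1119744, 746496]
r5 m[φ4→slip] = [4199040, 5598720]
r5 m[φ4→cld] = [7, 8]
r5 m[φ4→wind] = [5598720, 4199040]
r5 m[φ5→cld] = [8, 8]
r5 m[φ5→wet] = [5598720, 5598720]
r5 m[φ5→sun] = [5598720, 5598720]
r5 m[φ6→fog] = [6, 3]
r5 m[φ7→snow] = [5, 7]
r5 m[sprk→φ0] = [1, 1]
r5 m[slip→φ4] = [1, 1]
r5 m[cld→φ0] = [483840, 622080]
r5 m[cld→φ1] = [483840, 622080]
r5 m[cld→φ2] = [60480, 155520]
r5 m[cld→φ3] = [96768, 186624]
r5 m[cld→φ4] = [414720, 699840]
r5 m[cld→φ5] = [362880, 699840]
r5 m[wet→φ5] = [1, 1]
r5 m[sun→φ5] = [1, 1]
r5 m[wind→φ4] = [1, 1]
r5 m[snow→φ3] = [5, 7]
r5 m[snow→φ7] = [186624, 124416]
r5 m[fog→φ2] = [6, 3]
r5 m[fog→φ6] = [186624, 96768]
r5 m[rain→φ1] = [1, 1]
r6 m[φ0→sprk] = [5598720, 4354560]
r6 m[φ0→cld] = [6, 9]
r6 m[φ1→cld] = [6, 9]
r6 m[φ1→rain] = [5598720, 1935360]
r6 m[φ2→cld] = [48, 36]
r6 m[φ2→fog] = [933120, 483840]
r6 m[φ3→cld] = [30, 30]
r6 m[φ3→snow] = [1119744, 746496]
r6 m[φ4→slip] = [4199040, 5598720]
r6 m[φ4→cld] = [7, 8]
r6 m[φ4→wind] = [5598720, 4199040]
r6 m[φ5→cld] = [8, 8]
r6 m[φ5→wet] = [5598720, 5598720]
r6 m[φ5→sun] = [5598720, 5598720]
r6 m[φ6→fog] = [6, 3]
r6 m[φ7→snow] = [5, 7]
r6 m[sprk→φ0] = [1, 1]
r6 m[slip→φ4] = [1, 1]
r6 m[cld→φ0] = [483840, 622080]
r6 m[cld→φ1] = [483840, 622080]
r6 m[cld→φ2] = [60480, 155520]
r6 m[cld→φ3] = [96768, 186624]
r6 m[cld→φ4] = [414720, 699840]
r6 m[cld→φ5] = [362880, 699840]
r6 m[wet→φ5] = [1, 1]
r6 m[sun→φ5] = [1, 1]
r6 m[wind→φ4] = [1, 1]
r6 m[snow→φ3] = [5, 7]
r6 m[snow→φ7] = [1119744, 746496]
r6 m[fog→φ2] = [6, 3]
r6 m[fog→φ6] = [933120, 483840]
r6 m[rain→φ1] = [1, 1]
r7 m[φ0→sprk] = [5598720, 4354560]
r7 m[φ0→cld] = [6, 9]
r7 m[φ1→cld] = [6, 9]
r7 m[φ1→rain] = [5598720, 1935360]
r7 m[φ2→cld] = [48, 36]
r7 m[φ2→fog] = [933120, 483840]
r7 m[φ3→cld] = [30, 30]
r7 m[φ3→snow] = [1119744, 746496]
r7 m[φ4→slip] = [4199040, 5598720]
r7 m[φ4→cld] = [7, 8]
r7 m[φ4→wind] = [5598720, 4199040]
r7 m[φ5→cld] = [8, 8]
r7 m[φ5→wet] = [5598720, 5598720]
r7 m[φ5→sun] = [5598720, 5598720]
r7 m[φ6→fog] = [6, 3]
r7 m[φ7→snow] = [5, 7]
r7 m[sprk→φ0] = [1, 1]
r7 m[slip→φ4] = [1, 1]
r7 m[cld→φ0] = [483840, 622080]
r7 m[cld→φ1] = [483840, 622080]
r7 m[cld→φ2] = [60480, 155520]
r7 m[cld→φ3] = [96768, 186624]
r7 m[cld→φ4] = [414720, 699840]
r7 m[cld→φ5] = [362880, 699840]
r7 m[wet→φ5] = [1, 1]
r7 m[sun→φ5] = [1, 1]
r7 m[wind→φ4] = [1, 1]
r7 m[snow→φ3] = [5, 7]
r7 m[snow→φ7] = [1119744, 746496]
r7 m[fog→φ2] = [6, 3]
r7 m[fog→φ6] = [933120, 483840]
r7 m[rain→φ1] = [1, 1]
fixed point reached at round 7
b[rain] = ⊗ incoming = [5598720, 1935360]

b[rain] = [5598720, 1935360]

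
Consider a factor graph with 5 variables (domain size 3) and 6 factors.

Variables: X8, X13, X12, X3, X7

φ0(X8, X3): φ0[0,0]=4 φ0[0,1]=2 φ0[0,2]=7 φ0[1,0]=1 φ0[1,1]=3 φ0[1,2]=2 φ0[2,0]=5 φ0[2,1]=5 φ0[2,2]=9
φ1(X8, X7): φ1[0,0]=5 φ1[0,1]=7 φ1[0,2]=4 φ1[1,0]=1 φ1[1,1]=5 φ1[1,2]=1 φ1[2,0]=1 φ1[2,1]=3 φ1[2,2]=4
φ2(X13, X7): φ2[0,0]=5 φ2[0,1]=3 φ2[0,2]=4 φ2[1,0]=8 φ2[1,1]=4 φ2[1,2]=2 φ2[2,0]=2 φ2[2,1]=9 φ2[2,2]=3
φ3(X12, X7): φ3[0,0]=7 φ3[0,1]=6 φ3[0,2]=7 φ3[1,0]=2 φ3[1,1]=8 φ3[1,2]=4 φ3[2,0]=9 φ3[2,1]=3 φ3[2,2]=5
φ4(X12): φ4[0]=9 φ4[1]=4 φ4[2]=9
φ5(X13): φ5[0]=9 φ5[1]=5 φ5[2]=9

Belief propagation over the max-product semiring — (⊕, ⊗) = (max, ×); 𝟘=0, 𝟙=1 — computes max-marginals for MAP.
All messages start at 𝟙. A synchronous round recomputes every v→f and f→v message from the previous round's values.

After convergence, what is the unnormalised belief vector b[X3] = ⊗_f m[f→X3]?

init: all messages = 𝟙 over 3 values
r1 m[φ0→X8] = [7, 3, 9]
r1 m[φ0→X3] = [5, 5, 9]
r1 m[φ1→X8] = [7, 5, 4]
r1 m[φ1→X7] = [5, 7, 4]
r1 m[φ2→X13] = [5, 8, 9]
r1 m[φ2→X7] = [8, 9, 4]
r1 m[φ3→X12] = [7, 8, 9]
r1 m[φ3→X7] = [9, 8, 7]
r1 m[φ4→X12] = [9, 4, 9]
r1 m[φ5→X13] = [9, 5, 9]
r1 m[X8→φ0] = [1, 1, 1]
r1 m[X8→φ1] = [1, 1, 1]
r1 m[X13→φ2] = [1, 1, 1]
r1 m[X13→φ5] = [1, 1, 1]
r1 m[X12→φ3] = [1, 1, 1]
r1 m[X12→φ4] = [1, 1, 1]
r1 m[X3→φ0] = [1, 1, 1]
r1 m[X7→φ1] = [1, 1, 1]
r1 m[X7→φ2] = [1, 1, 1]
r1 m[X7→φ3] = [1, 1, 1]
r2 m[φ0→X8] = [7, 3, 9]
r2 m[φ0→X3] = [5, 5, 9]
r2 m[φ1→X8] = [7, 5, 4]
r2 m[φ1→X7] = [5, 7, 4]
r2 m[φ2→X13] = [5, 8, 9]
r2 m[φ2→X7] = [8, 9, 4]
r2 m[φ3→X12] = [7, 8, 9]
r2 m[φ3→X7] = [9, 8, 7]
r2 m[φ4→X12] = [9, 4, 9]
r2 m[φ5→X13] = [9, 5, 9]
r2 m[X8→φ0] = [7, 5, 4]
r2 m[X8→φ1] = [7, 3, 9]
r2 m[X13→φ2] = [9, 5, 9]
r2 m[X13→φ5] = [5, 8, 9]
r2 m[X12→φ3] = [9, 4, 9]
r2 m[X12→φ4] = [7, 8, 9]
r2 m[X3→φ0] = [1, 1, 1]
r2 m[X7→φ1] = [72, 72, 28]
r2 m[X7→φ2] = [45, 56, 28]
r2 m[X7→φ3] = [40, 63, 16]
r3 m[φ0→X8] = [7, 3, 9]
r3 m[φ0→X3] = [28, 20, 49]
r3 m[φ1→X8] = [504, 360, 216]
r3 m[φ1→X7] = [35, 49, 36]
r3 m[φ2→X13] = [225, 360, 504]
r3 m[φ2→X7] = [45, 81, 36]
r3 m[φ3→X12] = [378, 504, 360]
r3 m[φ3→X7] = [81, 54, 63]
r3 m[φ4→X12] = [9, 4, 9]
r3 m[φ5→X13] = [9, 5, 9]
r3 m[X8→φ0] = [7, 5, 4]
r3 m[X8→φ1] = [7, 3, 9]
r3 m[X13→φ2] = [9, 5, 9]
r3 m[X13→φ5] = [5, 8, 9]
r3 m[X12→φ3] = [9, 4, 9]
r3 m[X12→φ4] = [7, 8, 9]
r3 m[X3→φ0] = [1, 1, 1]
r3 m[X7→φ1] = [72, 72, 28]
r3 m[X7→φ2] = [45, 56, 28]
r3 m[X7→φ3] = [40, 63, 16]
r4 m[φ0→X8] = [7, 3, 9]
r4 m[φ0→X3] = [28, 20, 49]
r4 m[φ1→X8] = [504, 360, 216]
r4 m[φ1→X7] = [35, 49, 36]
r4 m[φ2→X13] = [225, 360, 504]
r4 m[φ2→X7] = [45, 81, 36]
r4 m[φ3→X12] = [378, 504, 360]
r4 m[φ3→X7] = [81, 54, 63]
r4 m[φ4→X12] = [9, 4, 9]
r4 m[φ5→X13] = [9, 5, 9]
r4 m[X8→φ0] = [504, 360, 216]
r4 m[X8→φ1] = [7, 3, 9]
r4 m[X13→φ2] = [9, 5, 9]
r4 m[X13→φ5] = [225, 360, 504]
r4 m[X12→φ3] = [9, 4, 9]
r4 m[X12→φ4] = [378, 504, 360]
r4 m[X3→φ0] = [1, 1, 1]
r4 m[X7→φ1] = [3645, 4374, 2268]
r4 m[X7→φ2] = [2835, 2646, 2268]
r4 m[X7→φ3] = [1575, 3969, 1296]
r5 m[φ0→X8] = [7, 3, 9]
r5 m[φ0→X3] = [2016, 1080, 3528]
r5 m[φ1→X8] = [30618, 21870, 13122]
r5 m[φ1→X7] = [35, 49, 36]
r5 m[φ2→X13] = [14175, 22680, 23814]
r5 m[φ2→X7] = [45, 81, 36]
r5 m[φ3→X12] = [23814, 31752, 14175]
r5 m[φ3→X7] = [81, 54, 63]
r5 m[φ4→X12] = [9, 4, 9]
r5 m[φ5→X13] = [9, 5, 9]
r5 m[X8→φ0] = [504, 360, 216]
r5 m[X8→φ1] = [7, 3, 9]
r5 m[X13→φ2] = [9, 5, 9]
r5 m[X13→φ5] = [225, 360, 504]
r5 m[X12→φ3] = [9, 4, 9]
r5 m[X12→φ4] = [378, 504, 360]
r5 m[X3→φ0] = [1, 1, 1]
r5 m[X7→φ1] = [3645, 4374, 2268]
r5 m[X7→φ2] = [2835, 2646, 2268]
r5 m[X7→φ3] = [1575, 3969, 1296]
r6 m[φ0→X8] = [7, 3, 9]
r6 m[φ0→X3] = [2016, 1080, 3528]
r6 m[φ1→X8] = [30618, 21870, 13122]
r6 m[φ1→X7] = [35, 49, 36]
r6 m[φ2→X13] = [14175, 22680, 23814]
r6 m[φ2→X7] = [45, 81, 36]
r6 m[φ3→X12] = [23814, 31752, 14175]
r6 m[φ3→X7] = [81, 54, 63]
r6 m[φ4→X12] = [9, 4, 9]
r6 m[φ5→X13] = [9, 5, 9]
r6 m[X8→φ0] = [30618, 21870, 13122]
r6 m[X8→φ1] = [7, 3, 9]
r6 m[X13→φ2] = [9, 5, 9]
r6 m[X13→φ5] = [14175, 22680, 23814]
r6 m[X12→φ3] = [9, 4, 9]
r6 m[X12→φ4] = [23814, 31752, 14175]
r6 m[X3→φ0] = [1, 1, 1]
r6 m[X7→φ1] = [3645, 4374, 2268]
r6 m[X7→φ2] = [2835, 2646, 2268]
r6 m[X7→φ3] = [1575, 3969, 1296]
r7 m[φ0→X8] = [7, 3, 9]
r7 m[φ0→X3] = [122472, 65610, 214326]
r7 m[φ1→X8] = [30618, 21870, 13122]
r7 m[φ1→X7] = [35, 49, 36]
r7 m[φ2→X13] = [14175, 22680, 23814]
r7 m[φ2→X7] = [45, 81, 36]
r7 m[φ3→X12] = [23814, 31752, 14175]
r7 m[φ3→X7] = [81, 54, 63]
r7 m[φ4→X12] = [9, 4, 9]
r7 m[φ5→X13] = [9, 5, 9]
r7 m[X8→φ0] = [30618, 21870, 13122]
r7 m[X8→φ1] = [7, 3, 9]
r7 m[X13→φ2] = [9, 5, 9]
r7 m[X13→φ5] = [14175, 22680, 23814]
r7 m[X12→φ3] = [9, 4, 9]
r7 m[X12→φ4] = [23814, 31752, 14175]
r7 m[X3→φ0] = [1, 1, 1]
r7 m[X7→φ1] = [3645, 4374, 2268]
r7 m[X7→φ2] = [2835, 2646, 2268]
r7 m[X7→φ3] = [1575, 3969, 1296]
r8 m[φ0→X8] = [7, 3, 9]
r8 m[φ0→X3] = [122472, 65610, 214326]
r8 m[φ1→X8] = [30618, 21870, 13122]
r8 m[φ1→X7] = [35, 49, 36]
r8 m[φ2→X13] = [14175, 22680, 23814]
r8 m[φ2→X7] = [45, 81, 36]
r8 m[φ3→X12] = [23814, 31752, 14175]
r8 m[φ3→X7] = [81, 54, 63]
r8 m[φ4→X12] = [9, 4, 9]
r8 m[φ5→X13] = [9, 5, 9]
r8 m[X8→φ0] = [30618, 21870, 13122]
r8 m[X8→φ1] = [7, 3, 9]
r8 m[X13→φ2] = [9, 5, 9]
r8 m[X13→φ5] = [14175, 22680, 23814]
r8 m[X12→φ3] = [9, 4, 9]
r8 m[X12→φ4] = [23814, 31752, 14175]
r8 m[X3→φ0] = [1, 1, 1]
r8 m[X7→φ1] = [3645, 4374, 2268]
r8 m[X7→φ2] = [2835, 2646, 2268]
r8 m[X7→φ3] = [1575, 3969, 1296]
fixed point reached at round 8
b[X3] = ⊗ incoming = [122472, 65610, 214326]

b[X3] = [122472, 65610, 214326]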